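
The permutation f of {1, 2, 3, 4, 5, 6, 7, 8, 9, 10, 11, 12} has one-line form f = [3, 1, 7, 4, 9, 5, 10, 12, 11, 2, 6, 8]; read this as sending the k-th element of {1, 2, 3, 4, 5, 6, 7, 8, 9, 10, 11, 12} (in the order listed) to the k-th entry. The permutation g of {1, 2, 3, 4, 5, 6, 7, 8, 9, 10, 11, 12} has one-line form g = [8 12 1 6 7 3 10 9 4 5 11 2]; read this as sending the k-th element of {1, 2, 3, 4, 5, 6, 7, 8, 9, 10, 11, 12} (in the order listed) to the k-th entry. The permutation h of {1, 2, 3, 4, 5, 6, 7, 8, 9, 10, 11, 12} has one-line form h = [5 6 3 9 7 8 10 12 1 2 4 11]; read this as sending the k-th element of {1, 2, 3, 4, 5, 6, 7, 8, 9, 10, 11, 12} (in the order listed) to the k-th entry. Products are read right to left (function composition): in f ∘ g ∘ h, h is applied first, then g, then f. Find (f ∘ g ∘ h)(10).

(f ∘ g ∘ h)(10) = f(g(h(10))). h(10) = 2, then g(2) = 12, then f(12) = 8, so the result is 8.

8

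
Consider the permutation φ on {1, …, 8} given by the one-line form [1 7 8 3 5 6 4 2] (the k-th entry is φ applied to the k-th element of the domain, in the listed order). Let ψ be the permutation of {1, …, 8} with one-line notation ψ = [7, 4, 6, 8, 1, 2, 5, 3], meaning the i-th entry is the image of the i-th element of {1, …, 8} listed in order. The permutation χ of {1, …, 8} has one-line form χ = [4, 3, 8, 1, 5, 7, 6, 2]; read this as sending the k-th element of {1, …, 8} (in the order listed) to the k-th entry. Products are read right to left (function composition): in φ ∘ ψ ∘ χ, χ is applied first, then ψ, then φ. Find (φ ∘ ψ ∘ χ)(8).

3

(φ ∘ ψ ∘ χ)(8) = φ(ψ(χ(8))). χ(8) = 2, then ψ(2) = 4, then φ(4) = 3, so the result is 3.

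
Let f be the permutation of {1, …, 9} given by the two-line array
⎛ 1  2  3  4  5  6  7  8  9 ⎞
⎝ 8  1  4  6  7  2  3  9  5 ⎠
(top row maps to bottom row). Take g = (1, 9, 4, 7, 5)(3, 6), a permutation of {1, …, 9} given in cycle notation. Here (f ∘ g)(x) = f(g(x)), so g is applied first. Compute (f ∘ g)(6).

4

(f ∘ g)(6) = f(g(6)). g(6) = 3, then f(3) = 4. So (f ∘ g)(6) = 4.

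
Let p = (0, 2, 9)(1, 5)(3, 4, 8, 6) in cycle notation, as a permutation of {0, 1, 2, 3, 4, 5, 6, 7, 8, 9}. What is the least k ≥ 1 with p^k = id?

12

The cycle type of p is (4, 3, 2, 1).
The order is lcm(4, 3, 2) = 12.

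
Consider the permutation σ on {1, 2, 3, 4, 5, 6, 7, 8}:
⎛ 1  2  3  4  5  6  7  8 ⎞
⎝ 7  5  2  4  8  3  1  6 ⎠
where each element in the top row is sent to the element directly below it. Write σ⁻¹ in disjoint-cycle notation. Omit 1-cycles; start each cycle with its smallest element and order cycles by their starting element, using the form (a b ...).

The cycle decomposition of σ is (1 7)(2 5 8 6 3).
The inverse reverses every cycle; in canonical form, σ⁻¹ = (1 7)(2 3 6 8 5).

(1 7)(2 3 6 8 5)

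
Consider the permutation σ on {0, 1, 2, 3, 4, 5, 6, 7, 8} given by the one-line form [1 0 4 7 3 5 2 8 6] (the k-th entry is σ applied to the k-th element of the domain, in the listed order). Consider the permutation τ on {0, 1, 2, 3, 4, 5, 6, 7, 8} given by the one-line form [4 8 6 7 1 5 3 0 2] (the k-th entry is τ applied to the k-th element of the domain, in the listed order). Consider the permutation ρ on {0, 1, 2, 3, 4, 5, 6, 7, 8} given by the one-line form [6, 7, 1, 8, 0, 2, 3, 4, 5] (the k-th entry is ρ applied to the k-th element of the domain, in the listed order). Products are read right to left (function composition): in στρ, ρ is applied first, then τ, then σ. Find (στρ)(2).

6

Chase 2: ρ(2) = 1; τ(1) = 8; σ(8) = 6. Hence (στρ)(2) = 6.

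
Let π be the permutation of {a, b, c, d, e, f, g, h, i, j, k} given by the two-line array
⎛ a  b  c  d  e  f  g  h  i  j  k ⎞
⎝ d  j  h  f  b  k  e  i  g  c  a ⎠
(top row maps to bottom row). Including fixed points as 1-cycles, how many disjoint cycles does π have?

The cycle decomposition is (a, d, f, k)(b, j, c, h, i, g, e), which has 2 cycles (counting 1-cycles).

2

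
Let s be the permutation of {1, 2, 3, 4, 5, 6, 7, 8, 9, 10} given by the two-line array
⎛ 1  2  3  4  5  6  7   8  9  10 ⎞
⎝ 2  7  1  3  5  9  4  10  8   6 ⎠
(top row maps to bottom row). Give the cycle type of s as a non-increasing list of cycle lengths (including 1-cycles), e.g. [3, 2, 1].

[5, 4, 1]

The disjoint cycles are (1, 2, 7, 4, 3)(5)(6, 9, 8, 10), with lengths 5, 4, 1 in non-increasing order.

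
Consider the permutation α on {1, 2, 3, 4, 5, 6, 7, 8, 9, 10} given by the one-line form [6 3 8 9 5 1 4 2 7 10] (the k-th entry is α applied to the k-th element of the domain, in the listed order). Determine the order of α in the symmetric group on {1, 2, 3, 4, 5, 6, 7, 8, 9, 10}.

6

Decomposing into disjoint cycles gives cycle lengths 3, 3, 2, 1, 1.
The order of α is the least common multiple of its cycle lengths: lcm(3, 3, 2) = 6.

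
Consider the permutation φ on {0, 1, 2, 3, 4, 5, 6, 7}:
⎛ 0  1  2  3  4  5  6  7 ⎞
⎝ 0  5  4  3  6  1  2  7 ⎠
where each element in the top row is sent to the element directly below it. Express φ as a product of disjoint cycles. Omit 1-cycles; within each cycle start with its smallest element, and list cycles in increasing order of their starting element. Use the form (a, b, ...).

(1, 5)(2, 4, 6)

From 1: 1 → 5 → 1, closing the cycle (1, 5).
Continuing from each remaining unvisited element yields (1, 5)(2, 4, 6).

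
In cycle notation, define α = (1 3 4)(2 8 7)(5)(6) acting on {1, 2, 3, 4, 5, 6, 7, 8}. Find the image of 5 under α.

5

The 1-cycle (5) fixes 5, so α(5) = 5.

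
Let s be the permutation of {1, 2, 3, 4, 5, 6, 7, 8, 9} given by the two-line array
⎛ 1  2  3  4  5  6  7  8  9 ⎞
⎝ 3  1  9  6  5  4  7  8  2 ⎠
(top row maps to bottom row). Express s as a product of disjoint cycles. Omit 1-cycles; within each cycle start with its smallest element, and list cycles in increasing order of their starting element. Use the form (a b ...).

(1 3 9 2)(4 6)

Start at 1 and follow images: 1 → 3 → 9 → 2 → 1, giving the cycle (1 3 9 2).
Repeating from the next unused element and collecting all non-trivial cycles gives (1 3 9 2)(4 6).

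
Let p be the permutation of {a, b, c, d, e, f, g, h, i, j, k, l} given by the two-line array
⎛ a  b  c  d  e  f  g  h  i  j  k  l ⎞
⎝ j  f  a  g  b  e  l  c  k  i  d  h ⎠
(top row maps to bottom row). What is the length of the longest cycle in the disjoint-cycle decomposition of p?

9

Decomposing into disjoint cycles gives (a, j, i, k, d, g, l, h, c)(b, f, e); the longest has length 9.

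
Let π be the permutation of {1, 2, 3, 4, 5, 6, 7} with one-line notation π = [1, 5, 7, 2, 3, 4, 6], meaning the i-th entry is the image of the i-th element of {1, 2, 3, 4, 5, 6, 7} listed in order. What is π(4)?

2

4 is element number 4 of the domain, and entry number 4 of the one-line form is 2, so π(4) = 2.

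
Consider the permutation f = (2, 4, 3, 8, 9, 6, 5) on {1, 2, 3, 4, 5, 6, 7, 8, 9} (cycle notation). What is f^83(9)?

8

9 lies in the 7-cycle (2, 4, 3, 8, 9, 6, 5).
On a 7-cycle, f^7 is the identity, so f^83 = f^6 there (83 ≡ 6 mod 7).
Stepping 6 places around the cycle: 9 → 6 → 5 → 2 → 4 → 3 → 8.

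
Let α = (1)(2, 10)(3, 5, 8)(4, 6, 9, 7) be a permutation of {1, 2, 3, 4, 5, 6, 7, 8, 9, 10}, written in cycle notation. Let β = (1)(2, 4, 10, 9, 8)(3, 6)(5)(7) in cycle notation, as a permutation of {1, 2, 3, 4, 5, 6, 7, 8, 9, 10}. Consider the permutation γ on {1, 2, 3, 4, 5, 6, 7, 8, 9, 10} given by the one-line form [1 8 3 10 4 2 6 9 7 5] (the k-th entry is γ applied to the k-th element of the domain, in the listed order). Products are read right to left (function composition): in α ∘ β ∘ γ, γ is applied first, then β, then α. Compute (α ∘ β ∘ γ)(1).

1

Apply the permutations in order: γ(1) = 1, then β(1) = 1, then α(1) = 1. So (α ∘ β ∘ γ)(1) = 1.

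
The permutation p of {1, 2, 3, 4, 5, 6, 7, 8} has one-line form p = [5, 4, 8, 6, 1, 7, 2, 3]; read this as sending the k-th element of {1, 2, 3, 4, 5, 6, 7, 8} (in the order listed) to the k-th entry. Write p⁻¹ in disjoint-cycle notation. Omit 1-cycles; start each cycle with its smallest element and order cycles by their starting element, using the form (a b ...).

(1 5)(2 7 6 4)(3 8)

The cycle decomposition of p is (1 5)(2 4 6 7)(3 8).
The inverse reverses every cycle; in canonical form, p⁻¹ = (1 5)(2 7 6 4)(3 8).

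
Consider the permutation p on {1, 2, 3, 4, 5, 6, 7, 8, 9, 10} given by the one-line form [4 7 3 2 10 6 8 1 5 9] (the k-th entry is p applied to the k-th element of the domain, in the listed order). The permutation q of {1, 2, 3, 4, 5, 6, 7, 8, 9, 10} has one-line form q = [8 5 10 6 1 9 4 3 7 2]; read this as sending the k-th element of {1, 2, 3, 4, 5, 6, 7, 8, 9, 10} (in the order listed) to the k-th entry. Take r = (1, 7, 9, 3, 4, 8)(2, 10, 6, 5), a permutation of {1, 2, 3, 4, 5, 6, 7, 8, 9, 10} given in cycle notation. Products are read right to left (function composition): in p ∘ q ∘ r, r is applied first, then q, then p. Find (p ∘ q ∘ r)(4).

(p ∘ q ∘ r)(4) = p(q(r(4))). r(4) = 8, then q(8) = 3, then p(3) = 3, so the result is 3.

3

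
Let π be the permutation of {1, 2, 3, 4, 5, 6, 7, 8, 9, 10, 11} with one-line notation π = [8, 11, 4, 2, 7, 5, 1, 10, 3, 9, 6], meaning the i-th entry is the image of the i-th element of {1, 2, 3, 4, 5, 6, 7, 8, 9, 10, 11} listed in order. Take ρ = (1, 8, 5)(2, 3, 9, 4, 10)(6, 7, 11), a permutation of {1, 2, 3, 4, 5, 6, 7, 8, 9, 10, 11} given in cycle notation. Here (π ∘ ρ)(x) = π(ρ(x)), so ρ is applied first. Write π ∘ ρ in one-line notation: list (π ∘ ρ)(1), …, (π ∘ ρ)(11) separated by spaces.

(π ∘ ρ)(x) = π(ρ(x)). Computing each image: π(ρ(1)) = π(8) = 10, π(ρ(2)) = π(3) = 4, π(ρ(3)) = π(9) = 3, π(ρ(4)) = π(10) = 9, π(ρ(5)) = π(1) = 8, π(ρ(6)) = π(7) = 1, π(ρ(7)) = π(11) = 6, π(ρ(8)) = π(5) = 7, π(ρ(9)) = π(4) = 2, π(ρ(10)) = π(2) = 11, π(ρ(11)) = π(6) = 5.
Hence π ∘ ρ = [10 4 3 9 8 1 6 7 2 11 5].

10 4 3 9 8 1 6 7 2 11 5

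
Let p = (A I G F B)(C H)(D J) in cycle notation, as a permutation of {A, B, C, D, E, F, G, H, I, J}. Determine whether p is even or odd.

even

The cycle lengths are 5, 2, 2, 1.
A cycle is odd iff its length is even; p has 2 even-length cycles, so sgn(p) = (−1)^2 and p is even.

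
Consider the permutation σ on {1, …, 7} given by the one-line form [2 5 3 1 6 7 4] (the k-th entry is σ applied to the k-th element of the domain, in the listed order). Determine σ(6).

6 is element number 6 of the domain, and entry number 6 of the one-line form is 7, so σ(6) = 7.

7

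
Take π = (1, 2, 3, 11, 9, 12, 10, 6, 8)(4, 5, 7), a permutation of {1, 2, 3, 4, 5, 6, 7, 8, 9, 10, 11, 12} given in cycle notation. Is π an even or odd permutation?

even

The cycle lengths are 9, 3.
A cycle of length ℓ contributes ℓ−1 transpositions, so π is a product of 8 + 2 = 10 transpositions — even.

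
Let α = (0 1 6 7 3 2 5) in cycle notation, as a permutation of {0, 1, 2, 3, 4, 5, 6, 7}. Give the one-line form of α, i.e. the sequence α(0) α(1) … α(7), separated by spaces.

Each element maps to the next entry in its cycle (wrapping to the front): 0→1, 1→6, 2→5, 3→2, 4→4, 5→0, 6→7, 7→3.
Listing these in domain order gives 1 6 5 2 4 0 7 3.

1 6 5 2 4 0 7 3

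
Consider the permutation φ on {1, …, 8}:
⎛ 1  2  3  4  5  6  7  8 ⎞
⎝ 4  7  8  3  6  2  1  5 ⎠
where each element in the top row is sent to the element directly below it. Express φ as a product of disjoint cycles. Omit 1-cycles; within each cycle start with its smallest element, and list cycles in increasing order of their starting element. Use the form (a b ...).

Iterating φ from 1 gives 1 → 4 → 3 → 8 → 5 → 6 → 2 → 7 → 1; that is the 8-cycle (1 4 3 8 5 6 2 7).
Continuing from each remaining unvisited element yields (1 4 3 8 5 6 2 7).

(1 4 3 8 5 6 2 7)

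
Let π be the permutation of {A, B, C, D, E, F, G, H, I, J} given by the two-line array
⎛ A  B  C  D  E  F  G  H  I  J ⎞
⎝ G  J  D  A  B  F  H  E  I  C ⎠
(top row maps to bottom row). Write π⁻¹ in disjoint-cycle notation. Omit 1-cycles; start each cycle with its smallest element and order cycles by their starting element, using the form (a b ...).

(A D C J B E H G)

The cycle decomposition of π is (A G H E B J C D).
Reversing each cycle (and rotating so the smallest element leads) gives π⁻¹ = (A D C J B E H G).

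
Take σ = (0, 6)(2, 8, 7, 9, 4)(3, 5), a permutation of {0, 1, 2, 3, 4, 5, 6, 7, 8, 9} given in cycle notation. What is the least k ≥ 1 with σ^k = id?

The disjoint cycles have lengths 5, 2, 2, 1.
The order of σ is the least common multiple of its cycle lengths: lcm(5, 2, 2) = 10.

10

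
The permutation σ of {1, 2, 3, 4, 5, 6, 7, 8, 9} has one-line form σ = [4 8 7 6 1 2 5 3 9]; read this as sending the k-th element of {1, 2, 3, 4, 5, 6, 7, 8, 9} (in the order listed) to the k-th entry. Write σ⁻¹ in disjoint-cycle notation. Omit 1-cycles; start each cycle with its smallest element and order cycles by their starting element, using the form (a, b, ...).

(1, 5, 7, 3, 8, 2, 6, 4)

First write σ in disjoint cycles: (1, 4, 6, 2, 8, 3, 7, 5).
The inverse reverses every cycle; in canonical form, σ⁻¹ = (1, 5, 7, 3, 8, 2, 6, 4).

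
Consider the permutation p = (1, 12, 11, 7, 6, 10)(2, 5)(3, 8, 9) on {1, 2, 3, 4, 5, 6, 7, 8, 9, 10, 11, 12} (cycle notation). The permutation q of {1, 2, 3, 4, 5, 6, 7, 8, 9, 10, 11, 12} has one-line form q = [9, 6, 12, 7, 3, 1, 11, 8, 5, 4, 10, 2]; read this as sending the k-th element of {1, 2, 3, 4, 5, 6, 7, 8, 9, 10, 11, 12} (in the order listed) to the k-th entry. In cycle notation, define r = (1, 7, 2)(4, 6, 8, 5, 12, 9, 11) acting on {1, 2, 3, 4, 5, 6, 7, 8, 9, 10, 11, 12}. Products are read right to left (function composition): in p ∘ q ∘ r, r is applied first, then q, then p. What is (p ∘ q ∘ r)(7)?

10

(p ∘ q ∘ r)(7) = p(q(r(7))). r(7) = 2, then q(2) = 6, then p(6) = 10, so the result is 10.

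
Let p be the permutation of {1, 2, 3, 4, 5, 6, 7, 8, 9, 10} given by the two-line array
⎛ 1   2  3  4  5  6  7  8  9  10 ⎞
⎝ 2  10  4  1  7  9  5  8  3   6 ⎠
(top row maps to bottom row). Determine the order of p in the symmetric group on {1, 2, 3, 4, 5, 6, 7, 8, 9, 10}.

The disjoint-cycle form of p has cycle lengths 7, 2, 1.
The order is lcm(7, 2) = 14.

14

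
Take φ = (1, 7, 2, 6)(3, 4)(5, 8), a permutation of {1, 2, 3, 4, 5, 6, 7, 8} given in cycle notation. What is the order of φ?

The cycle type of φ is (4, 2, 2).
Since disjoint cycles commute, ord(φ) = lcm(4, 2, 2) = 4.

4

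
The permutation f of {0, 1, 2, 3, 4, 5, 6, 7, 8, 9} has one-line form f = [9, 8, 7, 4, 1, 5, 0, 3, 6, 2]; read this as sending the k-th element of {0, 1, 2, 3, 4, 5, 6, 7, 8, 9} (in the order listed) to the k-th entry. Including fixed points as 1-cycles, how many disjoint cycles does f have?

The cycle decomposition is (0, 9, 2, 7, 3, 4, 1, 8, 6)(5), which has 2 cycles (counting 1-cycles).

2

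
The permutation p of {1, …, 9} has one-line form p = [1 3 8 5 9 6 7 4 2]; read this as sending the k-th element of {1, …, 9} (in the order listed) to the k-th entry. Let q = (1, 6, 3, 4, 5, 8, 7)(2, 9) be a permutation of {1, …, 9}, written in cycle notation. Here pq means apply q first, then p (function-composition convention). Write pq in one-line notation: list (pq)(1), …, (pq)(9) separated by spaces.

(pq)(x) = p(q(x)). Computing each image: p(q(1)) = p(6) = 6, p(q(2)) = p(9) = 2, p(q(3)) = p(4) = 5, p(q(4)) = p(5) = 9, p(q(5)) = p(8) = 4, p(q(6)) = p(3) = 8, p(q(7)) = p(1) = 1, p(q(8)) = p(7) = 7, p(q(9)) = p(2) = 3.
Hence pq = [6 2 5 9 4 8 1 7 3].

6 2 5 9 4 8 1 7 3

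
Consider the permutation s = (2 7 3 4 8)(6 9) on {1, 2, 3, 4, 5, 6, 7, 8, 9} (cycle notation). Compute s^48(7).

8

7 lies in the 5-cycle (2 7 3 4 8).
Powers repeat with period 5 on this cycle, and 48 mod 5 = 3, so s^48(7) = s^3(7).
Advancing 3 steps from 7: 7 → 3 → 4 → 8.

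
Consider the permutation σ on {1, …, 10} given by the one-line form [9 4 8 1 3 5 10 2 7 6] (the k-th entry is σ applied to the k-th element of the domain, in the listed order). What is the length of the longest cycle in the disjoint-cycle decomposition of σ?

10

Decomposing into disjoint cycles gives (1, 9, 7, 10, 6, 5, 3, 8, 2, 4); the longest has length 10.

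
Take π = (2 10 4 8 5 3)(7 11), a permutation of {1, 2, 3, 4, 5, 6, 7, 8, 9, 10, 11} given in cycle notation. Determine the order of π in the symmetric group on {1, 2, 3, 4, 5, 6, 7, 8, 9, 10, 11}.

The disjoint cycles have lengths 6, 2, 1, 1, 1.
The order is lcm(6, 2) = 6.

6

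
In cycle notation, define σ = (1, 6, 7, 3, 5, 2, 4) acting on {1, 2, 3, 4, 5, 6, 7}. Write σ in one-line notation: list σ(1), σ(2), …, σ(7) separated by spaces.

6 4 5 1 2 7 3

Image by image: 1↦6, 2↦4, 3↦5, 4↦1, 5↦2, 6↦7, 7↦3.
So the one-line form is 6 4 5 1 2 7 3.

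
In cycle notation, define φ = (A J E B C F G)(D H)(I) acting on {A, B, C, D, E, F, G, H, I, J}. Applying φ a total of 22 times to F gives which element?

F lies in the 7-cycle (A J E B C F G).
Since the cycle has length 7, φ^22 acts on it the same as φ^1 (22 mod 7 = 1).
Advancing 1 step from F: F → G.

G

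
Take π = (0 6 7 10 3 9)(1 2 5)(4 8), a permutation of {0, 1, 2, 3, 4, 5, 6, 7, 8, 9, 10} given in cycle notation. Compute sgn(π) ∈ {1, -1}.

1

The cycle lengths are 6, 3, 2.
A cycle is odd iff its length is even; π has 2 even-length cycles, so sgn(π) = (−1)^2 and π is even.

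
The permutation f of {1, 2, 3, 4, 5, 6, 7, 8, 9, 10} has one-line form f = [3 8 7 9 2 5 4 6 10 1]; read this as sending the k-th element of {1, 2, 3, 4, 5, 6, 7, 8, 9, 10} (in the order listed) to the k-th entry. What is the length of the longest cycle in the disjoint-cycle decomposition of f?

Decomposing into disjoint cycles gives (1, 3, 7, 4, 9, 10)(2, 8, 6, 5); the longest has length 6.

6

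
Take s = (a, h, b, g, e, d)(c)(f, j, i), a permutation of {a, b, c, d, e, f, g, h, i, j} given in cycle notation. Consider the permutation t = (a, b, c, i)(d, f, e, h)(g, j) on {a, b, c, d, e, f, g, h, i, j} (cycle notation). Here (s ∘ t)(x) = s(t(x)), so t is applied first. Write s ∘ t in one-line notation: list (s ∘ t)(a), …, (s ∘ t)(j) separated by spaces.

(s ∘ t)(x) = s(t(x)). Computing each image: s(t(a)) = s(b) = g, s(t(b)) = s(c) = c, s(t(c)) = s(i) = f, s(t(d)) = s(f) = j, s(t(e)) = s(h) = b, s(t(f)) = s(e) = d, s(t(g)) = s(j) = i, s(t(h)) = s(d) = a, s(t(i)) = s(a) = h, s(t(j)) = s(g) = e.
Hence s ∘ t = [g c f j b d i a h e].

g c f j b d i a h e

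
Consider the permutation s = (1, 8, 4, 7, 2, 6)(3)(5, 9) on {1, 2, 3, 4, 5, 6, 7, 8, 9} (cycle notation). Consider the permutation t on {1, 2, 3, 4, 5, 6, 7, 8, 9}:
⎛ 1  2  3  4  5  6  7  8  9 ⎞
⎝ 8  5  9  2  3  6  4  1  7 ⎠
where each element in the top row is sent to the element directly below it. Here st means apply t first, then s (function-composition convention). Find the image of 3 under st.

t(3) = 9, then s(9) = 5; composing gives (st)(3) = 5.

5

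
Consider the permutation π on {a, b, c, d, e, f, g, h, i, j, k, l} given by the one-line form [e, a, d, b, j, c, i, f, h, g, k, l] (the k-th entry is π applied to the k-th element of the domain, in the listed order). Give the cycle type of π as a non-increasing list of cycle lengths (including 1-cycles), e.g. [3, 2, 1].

The disjoint cycles are (a e j g i h f c d b)(k)(l), with lengths 10, 1, 1 in non-increasing order.

[10, 1, 1]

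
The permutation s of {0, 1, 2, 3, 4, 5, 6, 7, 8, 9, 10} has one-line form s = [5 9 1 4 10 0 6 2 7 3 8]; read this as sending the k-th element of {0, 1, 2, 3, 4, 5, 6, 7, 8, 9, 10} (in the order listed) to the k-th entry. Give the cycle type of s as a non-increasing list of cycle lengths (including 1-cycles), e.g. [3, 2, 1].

The disjoint cycles are (0, 5)(1, 9, 3, 4, 10, 8, 7, 2)(6), with lengths 8, 2, 1 in non-increasing order.

[8, 2, 1]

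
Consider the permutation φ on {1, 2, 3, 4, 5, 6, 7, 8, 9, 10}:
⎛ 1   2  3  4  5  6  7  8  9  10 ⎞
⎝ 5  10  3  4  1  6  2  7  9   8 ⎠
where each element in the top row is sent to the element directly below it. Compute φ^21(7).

Tracing 7 → 2 → … returns to 7 after 4 steps, so 7 lies in a 4-cycle (2 10 8 7).
Since the cycle has length 4, φ^21 acts on it the same as φ^1 (21 mod 4 = 1).
Advancing 1 step from 7: 7 → 2.

2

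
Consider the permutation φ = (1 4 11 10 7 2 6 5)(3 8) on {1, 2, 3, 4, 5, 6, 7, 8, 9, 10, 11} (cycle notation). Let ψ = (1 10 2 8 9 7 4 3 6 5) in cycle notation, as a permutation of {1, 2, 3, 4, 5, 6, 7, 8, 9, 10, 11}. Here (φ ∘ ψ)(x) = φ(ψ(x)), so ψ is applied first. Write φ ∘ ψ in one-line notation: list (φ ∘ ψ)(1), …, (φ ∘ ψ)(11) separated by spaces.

For each element, apply ψ then φ: 1 → 10 → 7; 2 → 8 → 3; 3 → 6 → 5; 4 → 3 → 8; 5 → 1 → 4; 6 → 5 → 1; 7 → 4 → 11; 8 → 9 → 9; 9 → 7 → 2; 10 → 2 → 6; 11 → 11 → 10.
So φ ∘ ψ in one-line form is 7 3 5 8 4 1 11 9 2 6 10.

7 3 5 8 4 1 11 9 2 6 10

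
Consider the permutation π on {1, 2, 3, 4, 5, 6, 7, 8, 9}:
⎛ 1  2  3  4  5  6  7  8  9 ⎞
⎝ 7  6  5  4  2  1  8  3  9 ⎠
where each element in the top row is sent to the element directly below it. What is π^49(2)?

2

Tracing 2 → 6 → … returns to 2 after 7 steps, so 2 lies in a 7-cycle (1, 7, 8, 3, 5, 2, 6).
On a 7-cycle, π^7 is the identity, so π^49 = π^0 there (49 ≡ 0 mod 7).
So π^49(2) = 2.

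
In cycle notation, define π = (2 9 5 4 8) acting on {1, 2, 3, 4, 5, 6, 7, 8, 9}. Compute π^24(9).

9 lies in the 5-cycle (2 9 5 4 8).
Since the cycle has length 5, π^24 acts on it the same as π^4 (24 mod 5 = 4).
Stepping 4 places around the cycle: 9 → 5 → 4 → 8 → 2.

2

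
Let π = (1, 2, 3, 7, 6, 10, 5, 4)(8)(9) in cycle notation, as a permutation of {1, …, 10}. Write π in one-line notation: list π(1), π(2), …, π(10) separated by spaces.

2 3 7 1 4 10 6 8 9 5

Image by image: 1→2, 2→3, 3→7, 4→1, 5→4, 6→10, 7→6, 8→8, 9→9, 10→5.
So the one-line form is 2 3 7 1 4 10 6 8 9 5.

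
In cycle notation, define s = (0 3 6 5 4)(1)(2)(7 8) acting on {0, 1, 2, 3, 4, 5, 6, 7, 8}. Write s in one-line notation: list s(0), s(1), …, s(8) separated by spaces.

3 1 2 6 0 4 5 8 7

Each element maps to the next entry in its cycle (wrapping to the front): 0↦3, 1↦1, 2↦2, 3↦6, 4↦0, 5↦4, 6↦5, 7↦8, 8↦7.
So the one-line form is 3 1 2 6 0 4 5 8 7.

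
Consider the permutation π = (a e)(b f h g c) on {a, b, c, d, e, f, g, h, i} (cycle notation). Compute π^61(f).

h

f lies in the 5-cycle (b f h g c).
Powers repeat with period 5 on this cycle, and 61 mod 5 = 1, so π^61(f) = π^1(f).
Advancing 1 step from f: f → h.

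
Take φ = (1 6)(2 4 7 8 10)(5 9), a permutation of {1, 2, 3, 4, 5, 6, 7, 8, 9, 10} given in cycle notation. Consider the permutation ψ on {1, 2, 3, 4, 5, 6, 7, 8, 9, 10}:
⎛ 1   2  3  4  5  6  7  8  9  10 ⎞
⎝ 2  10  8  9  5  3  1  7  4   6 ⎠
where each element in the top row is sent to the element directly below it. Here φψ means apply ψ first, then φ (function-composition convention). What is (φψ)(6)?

3

(φψ)(6) = φ(ψ(6)). ψ(6) = 3, then φ(3) = 3. So (φψ)(6) = 3.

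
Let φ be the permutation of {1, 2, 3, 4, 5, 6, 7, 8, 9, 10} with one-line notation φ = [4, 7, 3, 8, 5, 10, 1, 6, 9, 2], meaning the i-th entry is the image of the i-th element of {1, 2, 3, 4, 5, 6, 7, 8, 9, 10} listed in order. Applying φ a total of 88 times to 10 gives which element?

4

Tracing 10 → 2 → … returns to 10 after 7 steps, so 10 lies in a 7-cycle (1, 4, 8, 6, 10, 2, 7).
Powers repeat with period 7 on this cycle, and 88 mod 7 = 4, so φ^88(10) = φ^4(10).
Advancing 4 steps from 10: 10 → 2 → 7 → 1 → 4.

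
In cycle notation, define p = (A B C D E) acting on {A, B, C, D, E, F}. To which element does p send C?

D

In the cycle (A B C D E), C is followed by D, so p(C) = D.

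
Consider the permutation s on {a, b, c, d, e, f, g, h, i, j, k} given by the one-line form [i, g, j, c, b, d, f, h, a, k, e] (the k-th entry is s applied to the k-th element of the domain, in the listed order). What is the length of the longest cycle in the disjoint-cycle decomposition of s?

8

Decomposing into disjoint cycles gives (a i)(b g f d c j k e); the longest has length 8.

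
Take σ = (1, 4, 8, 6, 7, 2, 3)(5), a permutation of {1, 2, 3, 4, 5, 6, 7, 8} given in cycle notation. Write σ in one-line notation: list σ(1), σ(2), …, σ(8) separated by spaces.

Image by image: 1→4, 2→3, 3→1, 4→8, 5→5, 6→7, 7→2, 8→6.
Listing these in domain order gives 4 3 1 8 5 7 2 6.

4 3 1 8 5 7 2 6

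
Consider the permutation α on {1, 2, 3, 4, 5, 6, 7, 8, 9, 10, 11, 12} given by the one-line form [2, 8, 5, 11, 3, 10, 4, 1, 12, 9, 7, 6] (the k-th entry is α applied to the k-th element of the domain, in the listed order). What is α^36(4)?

Tracing 4 → 11 → … returns to 4 after 3 steps, so 4 lies in a 3-cycle (4 11 7).
Since the cycle has length 3, α^36 acts on it the same as α^0 (36 mod 3 = 0).
So α^36(4) = 4.

4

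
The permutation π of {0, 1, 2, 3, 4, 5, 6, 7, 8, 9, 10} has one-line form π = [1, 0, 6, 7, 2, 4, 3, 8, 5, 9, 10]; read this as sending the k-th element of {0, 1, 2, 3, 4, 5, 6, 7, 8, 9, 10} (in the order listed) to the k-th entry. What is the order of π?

14

The disjoint-cycle form of π has cycle lengths 7, 2, 1, 1.
The order is lcm(7, 2) = 14.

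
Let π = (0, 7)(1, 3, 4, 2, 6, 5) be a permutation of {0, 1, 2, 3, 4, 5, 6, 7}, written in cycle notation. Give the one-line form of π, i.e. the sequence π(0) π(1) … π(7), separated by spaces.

Each element maps to the next entry in its cycle (wrapping to the front): 0↦7, 1↦3, 2↦6, 3↦4, 4↦2, 5↦1, 6↦5, 7↦0.
Listing these in domain order gives 7 3 6 4 2 1 5 0.

7 3 6 4 2 1 5 0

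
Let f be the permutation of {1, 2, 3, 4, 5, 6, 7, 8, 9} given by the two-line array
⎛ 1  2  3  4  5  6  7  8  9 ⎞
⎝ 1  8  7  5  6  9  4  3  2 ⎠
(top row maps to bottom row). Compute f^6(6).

Tracing 6 → 9 → … returns to 6 after 8 steps, so 6 lies in an 8-cycle (2, 8, 3, 7, 4, 5, 6, 9).
Advancing 6 steps from 6: 6 → 9 → 2 → 8 → 3 → 7 → 4.

4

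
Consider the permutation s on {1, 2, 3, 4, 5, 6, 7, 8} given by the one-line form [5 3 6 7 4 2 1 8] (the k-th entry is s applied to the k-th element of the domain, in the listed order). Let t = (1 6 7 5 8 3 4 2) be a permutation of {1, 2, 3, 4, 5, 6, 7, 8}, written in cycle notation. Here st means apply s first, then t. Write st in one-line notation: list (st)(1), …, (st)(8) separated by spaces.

8 4 7 5 2 1 6 3

(st)(x) = t(s(x)). Computing each image: t(s(1)) = t(5) = 8, t(s(2)) = t(3) = 4, t(s(3)) = t(6) = 7, t(s(4)) = t(7) = 5, t(s(5)) = t(4) = 2, t(s(6)) = t(2) = 1, t(s(7)) = t(1) = 6, t(s(8)) = t(8) = 3.
Hence st = [8 4 7 5 2 1 6 3].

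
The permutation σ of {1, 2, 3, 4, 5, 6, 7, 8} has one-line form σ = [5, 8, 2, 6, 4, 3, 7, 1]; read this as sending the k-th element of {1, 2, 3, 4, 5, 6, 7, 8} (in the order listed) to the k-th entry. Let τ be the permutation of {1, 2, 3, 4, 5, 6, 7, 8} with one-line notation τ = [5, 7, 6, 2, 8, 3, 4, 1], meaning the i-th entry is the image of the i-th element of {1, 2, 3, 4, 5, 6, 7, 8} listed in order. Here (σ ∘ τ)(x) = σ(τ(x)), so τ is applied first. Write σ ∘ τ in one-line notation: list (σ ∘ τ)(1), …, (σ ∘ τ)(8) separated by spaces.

4 7 3 8 1 2 6 5

(σ ∘ τ)(x) = σ(τ(x)). Computing each image: σ(τ(1)) = σ(5) = 4, σ(τ(2)) = σ(7) = 7, σ(τ(3)) = σ(6) = 3, σ(τ(4)) = σ(2) = 8, σ(τ(5)) = σ(8) = 1, σ(τ(6)) = σ(3) = 2, σ(τ(7)) = σ(4) = 6, σ(τ(8)) = σ(1) = 5.
Hence σ ∘ τ = [4 7 3 8 1 2 6 5].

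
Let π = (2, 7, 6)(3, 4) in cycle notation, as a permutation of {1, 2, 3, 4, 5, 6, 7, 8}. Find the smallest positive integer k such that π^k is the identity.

6

The disjoint cycles have lengths 3, 2, 1, 1, 1.
Since disjoint cycles commute, ord(π) = lcm(3, 2) = 6.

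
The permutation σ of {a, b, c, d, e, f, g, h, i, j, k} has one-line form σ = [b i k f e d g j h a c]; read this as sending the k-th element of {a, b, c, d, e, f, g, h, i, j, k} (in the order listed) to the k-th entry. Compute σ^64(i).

b

Tracing i → h → … returns to i after 5 steps, so i lies in a 5-cycle (a, b, i, h, j).
Since the cycle has length 5, σ^64 acts on it the same as σ^4 (64 mod 5 = 4).
Stepping 4 places around the cycle: i → h → j → a → b.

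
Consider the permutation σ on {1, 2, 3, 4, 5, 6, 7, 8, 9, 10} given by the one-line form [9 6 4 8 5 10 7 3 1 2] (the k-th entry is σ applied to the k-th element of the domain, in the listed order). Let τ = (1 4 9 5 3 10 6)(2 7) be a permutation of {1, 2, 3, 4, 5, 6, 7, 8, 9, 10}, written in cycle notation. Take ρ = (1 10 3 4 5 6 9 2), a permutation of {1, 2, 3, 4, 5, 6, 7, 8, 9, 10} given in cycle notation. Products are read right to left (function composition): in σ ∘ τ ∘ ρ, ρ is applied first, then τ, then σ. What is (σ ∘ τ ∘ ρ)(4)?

Apply the permutations in order: ρ(4) = 5, then τ(5) = 3, then σ(3) = 4. So (σ ∘ τ ∘ ρ)(4) = 4.

4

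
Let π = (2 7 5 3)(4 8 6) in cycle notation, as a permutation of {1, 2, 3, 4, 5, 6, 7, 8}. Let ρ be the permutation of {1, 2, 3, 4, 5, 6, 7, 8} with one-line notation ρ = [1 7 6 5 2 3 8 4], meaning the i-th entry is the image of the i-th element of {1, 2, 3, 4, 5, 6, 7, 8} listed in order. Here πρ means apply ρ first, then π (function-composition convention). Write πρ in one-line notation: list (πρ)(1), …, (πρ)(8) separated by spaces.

1 5 4 3 7 2 6 8

(πρ)(x) = π(ρ(x)). Computing each image: π(ρ(1)) = π(1) = 1, π(ρ(2)) = π(7) = 5, π(ρ(3)) = π(6) = 4, π(ρ(4)) = π(5) = 3, π(ρ(5)) = π(2) = 7, π(ρ(6)) = π(3) = 2, π(ρ(7)) = π(8) = 6, π(ρ(8)) = π(4) = 8.
Hence πρ = [1 5 4 3 7 2 6 8].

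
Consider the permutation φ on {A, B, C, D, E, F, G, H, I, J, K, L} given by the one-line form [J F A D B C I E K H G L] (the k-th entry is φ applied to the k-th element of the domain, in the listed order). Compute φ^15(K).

Tracing K → G → … returns to K after 3 steps, so K lies in a 3-cycle (G I K).
Powers repeat with period 3 on this cycle, and 15 mod 3 = 0, so φ^15(K) = φ^0(K).
So φ^15(K) = K.

K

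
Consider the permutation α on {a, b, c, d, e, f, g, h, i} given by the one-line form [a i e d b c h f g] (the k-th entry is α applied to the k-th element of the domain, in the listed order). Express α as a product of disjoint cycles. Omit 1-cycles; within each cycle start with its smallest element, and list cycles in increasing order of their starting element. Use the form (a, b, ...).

(b, i, g, h, f, c, e)

From b: b → i → g → h → f → c → e → b, closing the cycle (b, i, g, h, f, c, e).
Repeating from the next unused element and collecting all non-trivial cycles gives (b, i, g, h, f, c, e).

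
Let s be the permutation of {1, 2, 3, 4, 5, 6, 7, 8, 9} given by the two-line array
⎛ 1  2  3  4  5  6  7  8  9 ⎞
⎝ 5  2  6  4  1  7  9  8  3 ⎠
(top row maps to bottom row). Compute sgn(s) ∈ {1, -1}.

In disjoint-cycle form the cycle lengths are 4, 2, 1, 1, 1.
A cycle is odd iff its length is even; s has 2 even-length cycles, so sgn(s) = (−1)^2 and s is even.

1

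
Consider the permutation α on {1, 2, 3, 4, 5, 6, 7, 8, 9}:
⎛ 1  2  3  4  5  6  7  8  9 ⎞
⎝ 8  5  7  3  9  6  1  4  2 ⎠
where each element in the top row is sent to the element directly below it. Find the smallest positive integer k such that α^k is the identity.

15

The disjoint-cycle form of α has cycle lengths 5, 3, 1.
The order of α is the least common multiple of its cycle lengths: lcm(5, 3) = 15.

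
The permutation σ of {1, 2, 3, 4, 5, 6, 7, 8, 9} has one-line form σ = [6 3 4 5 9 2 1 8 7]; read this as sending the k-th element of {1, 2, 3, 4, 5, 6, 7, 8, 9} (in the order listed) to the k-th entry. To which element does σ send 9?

7

9 is element number 9 of the domain, and entry number 9 of the one-line form is 7, so σ(9) = 7.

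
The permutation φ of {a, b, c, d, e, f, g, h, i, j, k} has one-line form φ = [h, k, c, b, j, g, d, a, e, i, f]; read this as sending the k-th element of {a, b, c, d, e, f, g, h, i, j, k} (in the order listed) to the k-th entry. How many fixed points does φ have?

The fixed points (elements with φ(x) = x) are {c}, so there is 1.

1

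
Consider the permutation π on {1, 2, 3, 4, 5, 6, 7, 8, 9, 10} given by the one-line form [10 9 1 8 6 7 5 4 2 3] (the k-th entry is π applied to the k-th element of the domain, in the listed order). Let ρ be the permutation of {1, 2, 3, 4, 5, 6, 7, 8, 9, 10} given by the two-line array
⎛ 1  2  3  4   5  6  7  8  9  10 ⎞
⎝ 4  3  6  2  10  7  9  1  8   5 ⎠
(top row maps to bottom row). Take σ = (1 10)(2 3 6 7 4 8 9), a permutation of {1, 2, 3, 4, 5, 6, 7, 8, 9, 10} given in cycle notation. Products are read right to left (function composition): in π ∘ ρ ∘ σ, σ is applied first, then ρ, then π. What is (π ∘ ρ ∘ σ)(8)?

(π ∘ ρ ∘ σ)(8) = π(ρ(σ(8))). σ(8) = 9, then ρ(9) = 8, then π(8) = 4, so the result is 4.

4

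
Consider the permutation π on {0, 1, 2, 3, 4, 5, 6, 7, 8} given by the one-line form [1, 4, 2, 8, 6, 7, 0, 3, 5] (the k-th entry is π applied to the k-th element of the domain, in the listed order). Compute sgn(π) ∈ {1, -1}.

1

In disjoint-cycle form the cycle lengths are 4, 4, 1.
A cycle of length ℓ contributes ℓ−1 transpositions, so π is a product of 3 + 3 = 6 transpositions — even.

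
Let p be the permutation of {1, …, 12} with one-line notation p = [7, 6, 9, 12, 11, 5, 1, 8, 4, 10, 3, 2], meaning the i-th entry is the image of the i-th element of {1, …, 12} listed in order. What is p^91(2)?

11

Tracing 2 → 6 → … returns to 2 after 8 steps, so 2 lies in an 8-cycle (2, 6, 5, 11, 3, 9, 4, 12).
On an 8-cycle, p^8 is the identity, so p^91 = p^3 there (91 ≡ 3 mod 8).
Advancing 3 steps from 2: 2 → 6 → 5 → 11.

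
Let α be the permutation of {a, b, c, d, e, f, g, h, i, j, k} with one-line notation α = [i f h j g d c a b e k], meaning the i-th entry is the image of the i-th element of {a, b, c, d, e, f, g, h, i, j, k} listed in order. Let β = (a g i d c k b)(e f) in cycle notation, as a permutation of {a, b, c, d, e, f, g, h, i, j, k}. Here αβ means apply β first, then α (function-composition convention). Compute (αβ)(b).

(αβ)(b) = α(β(b)). β(b) = a, then α(a) = i. So (αβ)(b) = i.

i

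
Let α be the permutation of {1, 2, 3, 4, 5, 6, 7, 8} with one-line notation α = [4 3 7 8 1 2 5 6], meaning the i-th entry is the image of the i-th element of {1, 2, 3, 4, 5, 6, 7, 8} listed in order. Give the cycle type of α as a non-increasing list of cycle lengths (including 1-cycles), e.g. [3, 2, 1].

[8]

The disjoint cycles are (1 4 8 6 2 3 7 5), with lengths 8 in non-increasing order.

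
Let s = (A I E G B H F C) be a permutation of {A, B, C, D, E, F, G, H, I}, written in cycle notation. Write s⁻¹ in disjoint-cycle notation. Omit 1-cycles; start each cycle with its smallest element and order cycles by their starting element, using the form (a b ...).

(A C F H B G E I)

If s sends a → b within a cycle, s⁻¹ sends b → a; equivalently, reverse each cycle.
After reversing and putting each cycle's least element first, s⁻¹ = (A C F H B G E I).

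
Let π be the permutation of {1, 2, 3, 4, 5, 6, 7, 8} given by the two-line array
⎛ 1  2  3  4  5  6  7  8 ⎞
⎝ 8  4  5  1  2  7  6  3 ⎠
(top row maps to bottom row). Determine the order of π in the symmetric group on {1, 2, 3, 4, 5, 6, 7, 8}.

Writing π as disjoint cycles, the cycle lengths are 6, 2.
The order is lcm(6, 2) = 6.

6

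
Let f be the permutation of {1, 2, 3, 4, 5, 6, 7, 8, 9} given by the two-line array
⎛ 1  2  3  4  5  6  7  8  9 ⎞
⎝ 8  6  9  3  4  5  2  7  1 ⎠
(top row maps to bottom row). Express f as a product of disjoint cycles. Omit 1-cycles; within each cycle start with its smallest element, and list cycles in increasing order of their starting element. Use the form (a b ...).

Iterating f from 1 gives 1 → 8 → 7 → 2 → 6 → 5 → 4 → 3 → 9 → 1; that is the 9-cycle (1 8 7 2 6 5 4 3 9).
Continuing from each remaining unvisited element yields (1 8 7 2 6 5 4 3 9).

(1 8 7 2 6 5 4 3 9)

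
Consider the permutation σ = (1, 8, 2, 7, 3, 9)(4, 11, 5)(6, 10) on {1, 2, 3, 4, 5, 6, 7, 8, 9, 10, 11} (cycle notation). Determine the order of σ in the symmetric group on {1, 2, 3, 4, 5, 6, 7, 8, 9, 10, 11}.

6

The cycle type of σ is (6, 3, 2).
Since disjoint cycles commute, ord(σ) = lcm(6, 3, 2) = 6.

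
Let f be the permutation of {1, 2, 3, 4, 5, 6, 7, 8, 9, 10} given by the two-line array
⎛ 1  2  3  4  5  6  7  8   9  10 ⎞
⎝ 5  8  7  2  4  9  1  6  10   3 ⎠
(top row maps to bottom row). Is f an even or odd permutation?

odd

In disjoint-cycle form the cycle lengths are 10.
A cycle is odd iff its length is even; f has 1 even-length cycle, so sgn(f) = (−1)^1 and f is odd.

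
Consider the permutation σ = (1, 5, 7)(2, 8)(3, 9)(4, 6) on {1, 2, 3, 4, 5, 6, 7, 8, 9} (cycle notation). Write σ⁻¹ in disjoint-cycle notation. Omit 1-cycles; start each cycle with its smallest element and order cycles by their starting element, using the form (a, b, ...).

(1, 7, 5)(2, 8)(3, 9)(4, 6)

Inverting a permutation written in cycle notation just reverses the order within every cycle.
Reversing each cycle of σ and rotating so the smallest element leads gives (1, 7, 5)(2, 8)(3, 9)(4, 6).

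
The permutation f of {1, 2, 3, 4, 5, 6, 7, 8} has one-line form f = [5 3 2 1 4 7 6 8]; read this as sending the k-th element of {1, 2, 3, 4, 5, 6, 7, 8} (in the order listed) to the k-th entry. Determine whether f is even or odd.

In disjoint-cycle form the cycle lengths are 3, 2, 2, 1.
A cycle is odd iff its length is even; f has 2 even-length cycles, so sgn(f) = (−1)^2 and f is even.

even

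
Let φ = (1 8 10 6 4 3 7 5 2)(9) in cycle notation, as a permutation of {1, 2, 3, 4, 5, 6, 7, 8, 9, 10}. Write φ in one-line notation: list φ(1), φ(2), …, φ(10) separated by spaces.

Each element maps to the next entry in its cycle (wrapping to the front): 1↦8, 2↦1, 3↦7, 4↦3, 5↦2, 6↦4, 7↦5, 8↦10, 9↦9, 10↦6.
Listing these in domain order gives 8 1 7 3 2 4 5 10 9 6.

8 1 7 3 2 4 5 10 9 6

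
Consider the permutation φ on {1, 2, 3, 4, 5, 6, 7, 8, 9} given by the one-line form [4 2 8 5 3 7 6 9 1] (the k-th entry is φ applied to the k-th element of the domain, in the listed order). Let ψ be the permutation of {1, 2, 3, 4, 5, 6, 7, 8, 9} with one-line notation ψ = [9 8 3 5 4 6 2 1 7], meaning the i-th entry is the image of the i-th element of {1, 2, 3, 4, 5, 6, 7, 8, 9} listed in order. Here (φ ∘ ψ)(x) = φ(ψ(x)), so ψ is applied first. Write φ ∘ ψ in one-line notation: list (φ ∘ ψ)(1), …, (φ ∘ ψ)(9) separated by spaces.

1 9 8 3 5 7 2 4 6

Chase each element through ψ then φ: 1 → 9 → 1; 2 → 8 → 9; 3 → 3 → 8; 4 → 5 → 3; 5 → 4 → 5; 6 → 6 → 7; 7 → 2 → 2; 8 → 1 → 4; 9 → 7 → 6.
So φ ∘ ψ in one-line form is 1 9 8 3 5 7 2 4 6.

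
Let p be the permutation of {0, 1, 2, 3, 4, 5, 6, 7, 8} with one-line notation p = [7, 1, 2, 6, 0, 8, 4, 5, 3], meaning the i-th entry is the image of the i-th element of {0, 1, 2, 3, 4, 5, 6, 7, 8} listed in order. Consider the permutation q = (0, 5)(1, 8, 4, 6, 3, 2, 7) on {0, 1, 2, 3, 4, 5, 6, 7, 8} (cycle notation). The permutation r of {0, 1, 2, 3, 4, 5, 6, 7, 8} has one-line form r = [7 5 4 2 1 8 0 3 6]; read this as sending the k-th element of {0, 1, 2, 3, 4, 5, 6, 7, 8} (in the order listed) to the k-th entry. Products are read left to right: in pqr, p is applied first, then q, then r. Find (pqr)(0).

5

(pqr)(0) = r(q(p(0))). p(0) = 7, then q(7) = 1, then r(1) = 5, so the result is 5.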